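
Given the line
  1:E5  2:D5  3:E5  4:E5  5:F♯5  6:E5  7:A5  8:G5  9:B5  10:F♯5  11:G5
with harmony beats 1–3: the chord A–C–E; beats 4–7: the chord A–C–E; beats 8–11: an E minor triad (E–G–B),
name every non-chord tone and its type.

D5 (beat 2) — neighbor tone; F♯5 (beat 5) — neighbor tone; F♯5 (beat 10) — appoggiatura.

The harmony at that moment is A minor triad (A, C, E); D5 is not a chord tone.
It is approached by step down from E5 and left by step up to E5.
Step away and step back to the same note — a neighbor tone (lower neighbor).
The harmony at that moment is A minor triad (A, C, E); F♯5 is not a chord tone.
It is approached by step up from E5 and left by step down to E5.
Step away and step back to the same note — a neighbor tone (upper neighbor).
The harmony at that moment is E minor triad (E, G, B); F♯5 is not a chord tone.
It is approached by leap down from B5 and left by step up to G5.
Leap in, step out — an appoggiatura.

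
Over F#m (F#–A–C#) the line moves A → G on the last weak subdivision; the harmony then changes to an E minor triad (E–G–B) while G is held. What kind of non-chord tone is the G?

G is an anticipation.

The harmony at that moment is F# minor triad (F#, A, C#); G is not a chord tone.
It is approached by step down from A and then sustained as the same pitch into the next harmony.
Arriving early and becoming a chord tone when the harmony changes — an anticipation.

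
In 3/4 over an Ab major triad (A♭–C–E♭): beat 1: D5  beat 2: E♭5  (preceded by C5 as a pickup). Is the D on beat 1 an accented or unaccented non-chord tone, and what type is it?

The harmony at that moment is A♭ major triad (A♭, C, E♭); D5 is not a chord tone.
It is approached by step up from C5 and left by step up to E♭5.
Step in, step out in the same direction — a passing tone.
It falls on the downbeat, so it is accented.

Accented passing tone.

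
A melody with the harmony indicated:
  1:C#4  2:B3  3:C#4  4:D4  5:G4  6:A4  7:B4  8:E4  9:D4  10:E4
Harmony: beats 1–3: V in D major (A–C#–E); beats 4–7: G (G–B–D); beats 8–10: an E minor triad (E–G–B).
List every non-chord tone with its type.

B3 (beat 2) — neighbor tone; A4 (beat 6) — passing tone; D4 (beat 9) — neighbor tone.

The harmony at that moment is A major triad (A, C#, E); B3 is not a chord tone.
It is approached by step down from C#4 and left by step up to C#4.
Step away and step back to the same note — a neighbor tone (lower neighbor).
The harmony at that moment is G major triad (G, B, D); A4 is not a chord tone.
It is approached by step up from G4 and left by step up to B4.
Step in, step out in the same direction — a passing tone.
The harmony at that moment is E minor triad (E, G, B); D4 is not a chord tone.
It is approached by step down from E4 and left by step up to E4.
Step away and step back to the same note — a neighbor tone (lower neighbor).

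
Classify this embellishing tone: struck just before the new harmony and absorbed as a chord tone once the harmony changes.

Anticipation.

Approach: ahead of the chord change (typically by step), so it is dissonant against the current harmony. Departure: none — the same pitch is restated or held and is a chord tone of the new harmony.
Dissonant first, consonant once the harmony catches up: the note simply arrives early — an anticipation. (The reverse timing, consonant first and dissonant after the change, would be a suspension or retardation.)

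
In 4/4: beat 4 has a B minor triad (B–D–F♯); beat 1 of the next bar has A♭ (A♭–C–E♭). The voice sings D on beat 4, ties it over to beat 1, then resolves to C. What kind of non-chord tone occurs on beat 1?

The harmony at that moment is A♭ major triad (A♭, C, E♭); D is not a chord tone.
It is held over (the same pitch as the preceding D) and left by step down to C.
Held over from the previous chord and resolving down by step — a suspension.

Suspension.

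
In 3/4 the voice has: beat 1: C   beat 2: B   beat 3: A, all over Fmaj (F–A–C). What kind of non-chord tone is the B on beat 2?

Passing tone.

The harmony at that moment is F major triad (F, A, C); B is not a chord tone.
It is approached by step down from C and left by step down to A.
Step in, step out in the same direction — a passing tone.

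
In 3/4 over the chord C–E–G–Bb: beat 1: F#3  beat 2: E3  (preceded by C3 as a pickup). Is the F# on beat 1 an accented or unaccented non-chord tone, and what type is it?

The harmony at that moment is C dominant seventh chord (C, E, G, Bb); F#3 is not a chord tone.
It is approached by leap up from C3 and left by step down to E3.
Leap in, step out — an appoggiatura.
It falls on the downbeat, so it is accented.

Accented appoggiatura.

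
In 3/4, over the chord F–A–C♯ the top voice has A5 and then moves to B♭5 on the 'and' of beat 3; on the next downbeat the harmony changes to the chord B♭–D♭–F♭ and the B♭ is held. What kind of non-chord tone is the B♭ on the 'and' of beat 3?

Anticipation.

The harmony at that moment is F augmented triad (F, A, C♯); B♭5 is not a chord tone.
It is approached by step up from A5 and then sustained as the same pitch into the next harmony.
Arriving early and becoming a chord tone when the harmony changes — an anticipation.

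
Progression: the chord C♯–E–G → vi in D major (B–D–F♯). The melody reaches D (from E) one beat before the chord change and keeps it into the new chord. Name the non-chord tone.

The harmony at that moment is C♯ diminished triad (C♯, E, G); D is not a chord tone.
It is approached by step down from E and then sustained as the same pitch into the next harmony.
Arriving early and becoming a chord tone when the harmony changes — an anticipation.

D is an anticipation.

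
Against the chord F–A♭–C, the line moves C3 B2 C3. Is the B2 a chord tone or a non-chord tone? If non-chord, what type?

The harmony at that moment is F minor triad (F, A♭, C); B2 is not a chord tone.
It is approached by step down from C3 and left by step up to C3.
Step away and step back to the same note — a neighbor tone (lower neighbor).

Non-chord tone — a neighbor tone.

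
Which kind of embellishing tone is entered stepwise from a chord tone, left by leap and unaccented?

Escape tone.

Approach: by step. Departure: by leap. Metric position: weak.
Step in, leap out, from a weak position — an escape tone (échappée). (It is the mirror image of the appoggiatura, which leaps in and steps out on a strong beat.)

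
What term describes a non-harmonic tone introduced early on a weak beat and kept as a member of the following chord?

Approach: ahead of the chord change (typically by step), so it is dissonant against the current harmony. Departure: none — the same pitch is restated or held and is a chord tone of the new harmony.
Dissonant first, consonant once the harmony catches up: the note simply arrives early — an anticipation. (The reverse timing, consonant first and dissonant after the change, would be a suspension or retardation.)

Anticipation.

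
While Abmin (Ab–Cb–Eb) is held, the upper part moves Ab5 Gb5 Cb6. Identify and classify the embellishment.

The harmony at that moment is Ab minor triad (Ab, Cb, Eb); Gb5 is not a chord tone.
It is approached by step down from Ab5 and left by leap up to Cb6.
Step in, leap out — an escape tone.

Gb5 is an escape tone.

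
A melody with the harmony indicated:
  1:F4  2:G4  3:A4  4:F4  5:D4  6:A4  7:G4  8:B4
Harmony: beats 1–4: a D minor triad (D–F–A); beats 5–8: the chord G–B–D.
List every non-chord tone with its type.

The harmony at that moment is D minor triad (D, F, A); G4 is not a chord tone.
It is approached by step up from F4 and left by step up to A4.
Step in, step out in the same direction — a passing tone.
The harmony at that moment is G major triad (G, B, D); A4 is not a chord tone.
It is approached by leap up from D4 and left by step down to G4.
Leap in, step out — an appoggiatura.

G4 (beat 2) — passing tone; A4 (beat 6) — appoggiatura.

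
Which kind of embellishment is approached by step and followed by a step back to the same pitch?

Neighbor tone.

Approach: by step. Departure: by step in the opposite direction, back to the starting pitch.
Stepwise on both sides but reversing to return to the same chord tone — a neighbor tone. (Had it continued onward in the same direction it would be a passing tone instead.)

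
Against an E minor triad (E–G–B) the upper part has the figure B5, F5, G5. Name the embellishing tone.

The harmony at that moment is E minor triad (E, G, B); F5 is not a chord tone.
It is approached by leap down from B5 and left by step up to G5.
Leap in, step out — an appoggiatura.

F5 is an appoggiatura.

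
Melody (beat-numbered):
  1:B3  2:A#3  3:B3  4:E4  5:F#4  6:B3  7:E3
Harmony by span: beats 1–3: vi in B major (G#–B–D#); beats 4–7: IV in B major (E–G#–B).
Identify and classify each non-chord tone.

A#3 (beat 2) — neighbor tone; F#4 (beat 5) — escape tone.

The harmony at that moment is G# minor triad (G#, B, D#); A#3 is not a chord tone.
It is approached by step down from B3 and left by step up to B3.
Step away and step back to the same note — a neighbor tone (lower neighbor).
The harmony at that moment is E major triad (E, G#, B); F#4 is not a chord tone.
It is approached by step up from E4 and left by leap down to B3.
Step in, leap out — an escape tone.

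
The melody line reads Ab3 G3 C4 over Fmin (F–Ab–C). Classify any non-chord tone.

G3 is an escape tone.

The harmony at that moment is F minor triad (F, Ab, C); G3 is not a chord tone.
It is approached by step down from Ab3 and left by leap up to C4.
Step in, leap out — an escape tone.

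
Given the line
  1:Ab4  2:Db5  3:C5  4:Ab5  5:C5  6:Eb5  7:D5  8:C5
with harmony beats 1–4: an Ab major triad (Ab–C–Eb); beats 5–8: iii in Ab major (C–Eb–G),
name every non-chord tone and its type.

The harmony at that moment is Ab major triad (Ab, C, Eb); Db5 is not a chord tone.
It is approached by leap up from Ab4 and left by step down to C5.
Leap in, step out — an appoggiatura.
The harmony at that moment is C minor triad (C, Eb, G); D5 is not a chord tone.
It is approached by step down from Eb5 and left by step down to C5.
Step in, step out in the same direction — a passing tone.

Db5 (beat 2) — appoggiatura; D5 (beat 7) — passing tone.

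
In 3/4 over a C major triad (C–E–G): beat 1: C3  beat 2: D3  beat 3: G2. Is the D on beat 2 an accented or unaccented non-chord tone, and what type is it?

The harmony at that moment is C major triad (C, E, G); D3 is not a chord tone.
It is approached by step up from C3 and left by leap down to G2.
Step in, leap out — an escape tone.
It falls on a weak beat, so it is unaccented.

Unaccented escape tone.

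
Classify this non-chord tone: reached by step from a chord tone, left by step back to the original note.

Neighbor tone.

Approach: by step. Departure: by step in the opposite direction, back to the starting pitch.
Stepwise on both sides but reversing to return to the same chord tone — a neighbor tone. (Had it continued onward in the same direction it would be a passing tone instead.)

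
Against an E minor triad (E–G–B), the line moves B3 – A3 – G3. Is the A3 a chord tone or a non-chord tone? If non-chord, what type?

The harmony at that moment is E minor triad (E, G, B); A3 is not a chord tone.
It is approached by step down from B3 and left by step down to G3.
Step in, step out in the same direction — a passing tone.

Non-chord tone — a passing tone.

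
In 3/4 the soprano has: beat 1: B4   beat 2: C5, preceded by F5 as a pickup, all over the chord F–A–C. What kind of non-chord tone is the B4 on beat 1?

Appoggiatura.

The harmony at that moment is F major triad (F, A, C); B4 is not a chord tone.
It is approached by leap down from F5 and left by step up to C5.
Leap in, step out, metrically accented — an appoggiatura.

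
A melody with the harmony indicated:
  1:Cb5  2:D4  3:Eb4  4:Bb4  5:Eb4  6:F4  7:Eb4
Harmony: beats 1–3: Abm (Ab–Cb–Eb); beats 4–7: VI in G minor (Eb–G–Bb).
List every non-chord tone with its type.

D4 (beat 2) — appoggiatura; F4 (beat 6) — neighbor tone.

The harmony at that moment is Ab minor triad (Ab, Cb, Eb); D4 is not a chord tone.
It is approached by leap down from Cb5 and left by step up to Eb4.
Leap in, step out — an appoggiatura.
The harmony at that moment is Eb major triad (Eb, G, Bb); F4 is not a chord tone.
It is approached by step up from Eb4 and left by step down to Eb4.
Step away and step back to the same note — a neighbor tone (upper neighbor).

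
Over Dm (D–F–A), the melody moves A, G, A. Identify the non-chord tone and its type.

The harmony at that moment is D minor triad (D, F, A); G is not a chord tone.
It is approached by step down from A and left by step up to A.
Step away and step back to the same note — a neighbor tone (lower neighbor).

G is a neighbor tone.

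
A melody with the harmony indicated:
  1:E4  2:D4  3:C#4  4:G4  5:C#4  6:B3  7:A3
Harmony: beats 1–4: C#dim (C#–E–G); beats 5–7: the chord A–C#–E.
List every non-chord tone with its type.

The harmony at that moment is C# diminished triad (C#, E, G); D4 is not a chord tone.
It is approached by step down from E4 and left by step down to C#4.
Step in, step out in the same direction — a passing tone.
The harmony at that moment is A major triad (A, C#, E); B3 is not a chord tone.
It is approached by step down from C#4 and left by step down to A3.
Step in, step out in the same direction — a passing tone.

D4 (beat 2) — passing tone; B3 (beat 6) — passing tone.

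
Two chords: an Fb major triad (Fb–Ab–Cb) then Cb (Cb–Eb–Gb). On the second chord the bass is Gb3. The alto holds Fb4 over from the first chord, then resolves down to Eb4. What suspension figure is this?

At the second chord the bass is Gb3. The suspended Fb4 lies a seventh above the bass; after resolving down by step to Eb4, the interval above the bass becomes a sixth.
Suspension figures are named by those two intervals: 7–6.

7–6 suspension.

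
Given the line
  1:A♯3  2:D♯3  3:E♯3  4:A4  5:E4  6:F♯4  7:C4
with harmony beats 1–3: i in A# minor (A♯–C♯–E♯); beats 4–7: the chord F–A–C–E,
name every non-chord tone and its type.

D♯3 (beat 2) — appoggiatura; F♯4 (beat 6) — escape tone.

The harmony at that moment is A♯ minor triad (A♯, C♯, E♯); D♯3 is not a chord tone.
It is approached by leap down from A♯3 and left by step up to E♯3.
Leap in, step out — an appoggiatura.
The harmony at that moment is F major seventh chord (F, A, C, E); F♯4 is not a chord tone.
It is approached by step up from E4 and left by leap down to C4.
Step in, leap out — an escape tone.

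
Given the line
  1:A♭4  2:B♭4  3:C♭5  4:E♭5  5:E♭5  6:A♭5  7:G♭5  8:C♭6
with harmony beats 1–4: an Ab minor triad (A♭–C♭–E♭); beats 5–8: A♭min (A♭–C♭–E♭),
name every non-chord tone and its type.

B♭4 (beat 2) — passing tone; G♭5 (beat 7) — escape tone.

The harmony at that moment is A♭ minor triad (A♭, C♭, E♭); B♭4 is not a chord tone.
It is approached by step up from A♭4 and left by step up to C♭5.
Step in, step out in the same direction — a passing tone.
The harmony at that moment is A♭ minor triad (A♭, C♭, E♭); G♭5 is not a chord tone.
It is approached by step down from A♭5 and left by leap up to C♭6.
Step in, leap out — an escape tone.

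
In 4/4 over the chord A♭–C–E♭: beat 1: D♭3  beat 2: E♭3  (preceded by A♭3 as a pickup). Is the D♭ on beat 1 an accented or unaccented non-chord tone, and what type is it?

Accented appoggiatura.

The harmony at that moment is A♭ major triad (A♭, C, E♭); D♭3 is not a chord tone.
It is approached by leap down from A♭3 and left by step up to E♭3.
Leap in, step out — an appoggiatura.
It falls on the downbeat, so it is accented.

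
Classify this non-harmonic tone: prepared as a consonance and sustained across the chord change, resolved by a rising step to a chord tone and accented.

Approach: by preparation — the pitch is first a chord tone, then held (tied or repeated) while the harmony changes under it. Departure: up by step. Metric position: strong.
A prepared dissonance that resolves upward by step — a retardation. (The same figure resolving downward would be a suspension.)

Retardation.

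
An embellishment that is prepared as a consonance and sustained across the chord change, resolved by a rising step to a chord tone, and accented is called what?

Retardation.

Approach: by preparation — the pitch is first a chord tone, then held (tied or repeated) while the harmony changes under it. Departure: up by step. Metric position: strong.
A prepared dissonance that resolves upward by step — a retardation. (The same figure resolving downward would be a suspension.)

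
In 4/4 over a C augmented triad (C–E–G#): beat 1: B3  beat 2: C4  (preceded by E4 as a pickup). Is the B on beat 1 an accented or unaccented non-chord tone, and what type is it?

The harmony at that moment is C augmented triad (C, E, G#); B3 is not a chord tone.
It is approached by leap down from E4 and left by step up to C4.
Leap in, step out — an appoggiatura.
It falls on the downbeat, so it is accented.

Accented appoggiatura.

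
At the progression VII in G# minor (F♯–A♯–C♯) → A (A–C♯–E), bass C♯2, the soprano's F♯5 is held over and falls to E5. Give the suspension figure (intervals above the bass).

At the second chord the bass is C♯2. The suspended F♯5 lies a fourth above the bass; after resolving down by step to E5, the interval above the bass becomes a third.
Suspension figures are named by those two intervals: 4–3.

4–3 suspension.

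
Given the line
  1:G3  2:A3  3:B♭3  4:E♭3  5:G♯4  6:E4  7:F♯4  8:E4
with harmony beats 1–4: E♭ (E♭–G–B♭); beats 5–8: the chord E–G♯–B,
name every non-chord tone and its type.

The harmony at that moment is E♭ major triad (E♭, G, B♭); A3 is not a chord tone.
It is approached by step up from G3 and left by step up to B♭3.
Step in, step out in the same direction — a passing tone.
The harmony at that moment is E major triad (E, G♯, B); F♯4 is not a chord tone.
It is approached by step up from E4 and left by step down to E4.
Step away and step back to the same note — a neighbor tone (upper neighbor).

A3 (beat 2) — passing tone; F♯4 (beat 7) — neighbor tone.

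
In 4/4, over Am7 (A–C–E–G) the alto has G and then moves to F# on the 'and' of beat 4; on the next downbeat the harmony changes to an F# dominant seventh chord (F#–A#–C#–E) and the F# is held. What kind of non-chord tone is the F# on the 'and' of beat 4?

The harmony at that moment is A minor seventh chord (A, C, E, G); F# is not a chord tone.
It is approached by step down from G and then sustained as the same pitch into the next harmony.
Arriving early and becoming a chord tone when the harmony changes — an anticipation.

Anticipation.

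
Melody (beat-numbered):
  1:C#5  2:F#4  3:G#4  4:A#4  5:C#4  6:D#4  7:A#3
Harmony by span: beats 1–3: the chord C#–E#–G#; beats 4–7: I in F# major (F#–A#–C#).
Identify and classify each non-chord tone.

F#4 (beat 2) — appoggiatura; D#4 (beat 6) — escape tone.

The harmony at that moment is C# major triad (C#, E#, G#); F#4 is not a chord tone.
It is approached by leap down from C#5 and left by step up to G#4.
Leap in, step out — an appoggiatura.
The harmony at that moment is F# major triad (F#, A#, C#); D#4 is not a chord tone.
It is approached by step up from C#4 and left by leap down to A#3.
Step in, leap out — an escape tone.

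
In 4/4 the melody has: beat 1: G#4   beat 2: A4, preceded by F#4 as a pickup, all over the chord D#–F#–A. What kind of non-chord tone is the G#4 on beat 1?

Passing tone.

The harmony at that moment is D# diminished triad (D#, F#, A); G#4 is not a chord tone.
It is approached by step up from F#4 and left by step up to A4.
Step in, step out in the same direction — a passing tone.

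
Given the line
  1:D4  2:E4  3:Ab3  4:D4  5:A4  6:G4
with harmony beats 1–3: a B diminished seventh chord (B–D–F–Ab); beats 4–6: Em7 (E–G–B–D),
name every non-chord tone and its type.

The harmony at that moment is B diminished seventh chord (B, D, F, Ab); E4 is not a chord tone.
It is approached by step up from D4 and left by leap down to Ab3.
Step in, leap out — an escape tone.
The harmony at that moment is E minor seventh chord (E, G, B, D); A4 is not a chord tone.
It is approached by leap up from D4 and left by step down to G4.
Leap in, step out — an appoggiatura.

E4 (beat 2) — escape tone; A4 (beat 5) — appoggiatura.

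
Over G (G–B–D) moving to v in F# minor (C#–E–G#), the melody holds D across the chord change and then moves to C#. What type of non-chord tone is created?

The harmony at that moment is C# minor triad (C#, E, G#); D is not a chord tone.
It is held over (the same pitch as the preceding D) and left by step down to C#.
Held over from the previous chord and resolving down by step — a suspension.

D is a suspension.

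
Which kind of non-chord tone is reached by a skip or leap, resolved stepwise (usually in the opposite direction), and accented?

Approach: by leap. Departure: by step. Metric position: strong.
Leap in, step out, in a metrically strong position — an appoggiatura. (It is the mirror image of the escape tone, which steps in and leaps out from a weak position.)

Appoggiatura.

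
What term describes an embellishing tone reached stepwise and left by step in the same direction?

Approach: by step. Departure: by step, continuing in the same direction.
Stepwise on both sides with no change of direction means the note fills in the space between two different chord tones — a passing tone. (Had it turned back to its starting note it would be a neighbor tone instead.)

Passing tone.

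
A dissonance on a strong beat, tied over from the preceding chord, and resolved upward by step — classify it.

Retardation.

Approach: by preparation — the pitch is first a chord tone, then held (tied or repeated) while the harmony changes under it. Departure: up by step. Metric position: strong.
A prepared dissonance that resolves upward by step — a retardation. (The same figure resolving downward would be a suspension.)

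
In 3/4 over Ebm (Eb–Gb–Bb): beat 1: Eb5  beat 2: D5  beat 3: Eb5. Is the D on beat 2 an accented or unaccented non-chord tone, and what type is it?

Unaccented neighbor tone.

The harmony at that moment is Eb minor triad (Eb, Gb, Bb); D5 is not a chord tone.
It is approached by step down from Eb5 and left by step up to Eb5.
Step away and step back to the same note — a neighbor tone (lower neighbor).
It falls on a weak beat, so it is unaccented.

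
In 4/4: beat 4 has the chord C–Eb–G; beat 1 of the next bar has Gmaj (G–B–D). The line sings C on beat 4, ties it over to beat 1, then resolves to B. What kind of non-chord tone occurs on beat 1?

Suspension.

The harmony at that moment is G major triad (G, B, D); C is not a chord tone.
It is held over (the same pitch as the preceding C) and left by step down to B.
Held over from the previous chord and resolving down by step — a suspension.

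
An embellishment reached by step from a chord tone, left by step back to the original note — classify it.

Neighbor tone.

Approach: by step. Departure: by step in the opposite direction, back to the starting pitch.
Stepwise on both sides but reversing to return to the same chord tone — a neighbor tone. (Had it continued onward in the same direction it would be a passing tone instead.)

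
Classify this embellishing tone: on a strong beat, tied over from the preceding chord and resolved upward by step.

Approach: by preparation — the pitch is first a chord tone, then held (tied or repeated) while the harmony changes under it. Departure: up by step. Metric position: strong.
A prepared dissonance that resolves upward by step — a retardation. (The same figure resolving downward would be a suspension.)

Retardation.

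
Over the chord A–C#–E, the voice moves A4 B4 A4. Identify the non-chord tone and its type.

B4 is a neighbor tone.

The harmony at that moment is A major triad (A, C#, E); B4 is not a chord tone.
It is approached by step up from A4 and left by step down to A4.
Step away and step back to the same note — a neighbor tone (upper neighbor).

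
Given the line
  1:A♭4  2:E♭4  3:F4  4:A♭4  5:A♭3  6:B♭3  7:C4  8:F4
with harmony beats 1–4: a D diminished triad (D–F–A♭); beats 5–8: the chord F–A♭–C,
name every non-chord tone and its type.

The harmony at that moment is D diminished triad (D, F, A♭); E♭4 is not a chord tone.
It is approached by leap down from A♭4 and left by step up to F4.
Leap in, step out — an appoggiatura.
The harmony at that moment is F minor triad (F, A♭, C); B♭3 is not a chord tone.
It is approached by step up from A♭3 and left by step up to C4.
Step in, step out in the same direction — a passing tone.

E♭4 (beat 2) — appoggiatura; B♭3 (beat 6) — passing tone.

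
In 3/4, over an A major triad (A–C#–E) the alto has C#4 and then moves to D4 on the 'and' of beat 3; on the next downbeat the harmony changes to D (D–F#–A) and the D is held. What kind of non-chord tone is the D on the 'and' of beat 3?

The harmony at that moment is A major triad (A, C#, E); D4 is not a chord tone.
It is approached by step up from C#4 and then sustained as the same pitch into the next harmony.
Arriving early and becoming a chord tone when the harmony changes — an anticipation.

Anticipation.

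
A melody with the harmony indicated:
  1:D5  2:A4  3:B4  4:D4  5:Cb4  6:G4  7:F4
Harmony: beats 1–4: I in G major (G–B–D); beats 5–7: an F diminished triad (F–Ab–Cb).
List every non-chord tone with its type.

A4 (beat 2) — appoggiatura; G4 (beat 6) — appoggiatura.

The harmony at that moment is G major triad (G, B, D); A4 is not a chord tone.
It is approached by leap down from D5 and left by step up to B4.
Leap in, step out — an appoggiatura.
The harmony at that moment is F diminished triad (F, Ab, Cb); G4 is not a chord tone.
It is approached by leap up from Cb4 and left by step down to F4.
Leap in, step out — an appoggiatura.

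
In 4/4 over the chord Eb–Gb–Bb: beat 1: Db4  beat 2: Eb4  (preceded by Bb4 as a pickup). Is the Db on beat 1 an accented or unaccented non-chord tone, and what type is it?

Accented appoggiatura.

The harmony at that moment is Eb minor triad (Eb, Gb, Bb); Db4 is not a chord tone.
It is approached by leap down from Bb4 and left by step up to Eb4.
Leap in, step out — an appoggiatura.
It falls on the downbeat, so it is accented.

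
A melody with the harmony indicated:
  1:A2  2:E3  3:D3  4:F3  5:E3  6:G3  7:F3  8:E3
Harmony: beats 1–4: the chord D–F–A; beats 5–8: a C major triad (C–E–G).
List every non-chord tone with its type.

The harmony at that moment is D minor triad (D, F, A); E3 is not a chord tone.
It is approached by leap up from A2 and left by step down to D3.
Leap in, step out — an appoggiatura.
The harmony at that moment is C major triad (C, E, G); F3 is not a chord tone.
It is approached by step down from G3 and left by step down to E3.
Step in, step out in the same direction — a passing tone.

E3 (beat 2) — appoggiatura; F3 (beat 7) — passing tone.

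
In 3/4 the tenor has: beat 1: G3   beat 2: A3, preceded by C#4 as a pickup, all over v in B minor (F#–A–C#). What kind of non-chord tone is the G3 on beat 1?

Appoggiatura.

The harmony at that moment is F# minor triad (F#, A, C#); G3 is not a chord tone.
It is approached by leap down from C#4 and left by step up to A3.
Leap in, step out, metrically accented — an appoggiatura.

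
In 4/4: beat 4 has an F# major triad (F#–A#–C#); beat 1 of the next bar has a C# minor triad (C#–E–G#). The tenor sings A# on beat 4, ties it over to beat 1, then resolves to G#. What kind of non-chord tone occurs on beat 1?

The harmony at that moment is C# minor triad (C#, E, G#); A# is not a chord tone.
It is held over (the same pitch as the preceding A#) and left by step down to G#.
Held over from the previous chord and resolving down by step — a suspension.

Suspension.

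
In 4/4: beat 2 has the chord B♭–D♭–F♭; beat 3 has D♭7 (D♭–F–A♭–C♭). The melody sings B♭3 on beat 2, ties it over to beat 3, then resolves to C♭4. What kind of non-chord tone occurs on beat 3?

The harmony at that moment is D♭ dominant seventh chord (D♭, F, A♭, C♭); B♭3 is not a chord tone.
It is held over (the same pitch as the preceding B♭3) and left by step up to C♭4.
Held over from the previous chord and resolving up by step — a retardation.

Retardation.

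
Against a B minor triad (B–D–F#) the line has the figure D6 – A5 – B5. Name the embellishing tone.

A5 is an appoggiatura.

The harmony at that moment is B minor triad (B, D, F#); A5 is not a chord tone.
It is approached by leap down from D6 and left by step up to B5.
Leap in, step out — an appoggiatura.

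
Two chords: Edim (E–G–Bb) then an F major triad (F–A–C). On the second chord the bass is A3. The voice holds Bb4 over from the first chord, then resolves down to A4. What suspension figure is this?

At the second chord the bass is A3. The suspended Bb4 lies a ninth above the bass; after resolving down by step to A4, the interval above the bass becomes an octave.
Suspension figures are named by those two intervals: 9–8.

9–8 suspension.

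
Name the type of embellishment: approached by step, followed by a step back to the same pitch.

Neighbor tone.

Approach: by step. Departure: by step in the opposite direction, back to the starting pitch.
Stepwise on both sides but reversing to return to the same chord tone — a neighbor tone. (Had it continued onward in the same direction it would be a passing tone instead.)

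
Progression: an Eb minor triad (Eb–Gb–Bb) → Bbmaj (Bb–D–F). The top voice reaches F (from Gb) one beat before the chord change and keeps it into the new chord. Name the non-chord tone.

The harmony at that moment is Eb minor triad (Eb, Gb, Bb); F is not a chord tone.
It is approached by step down from Gb and then sustained as the same pitch into the next harmony.
Arriving early and becoming a chord tone when the harmony changes — an anticipation.

F is an anticipation.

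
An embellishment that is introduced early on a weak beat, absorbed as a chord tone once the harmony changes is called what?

Anticipation.

Approach: ahead of the chord change (typically by step), so it is dissonant against the current harmony. Departure: none — the same pitch is restated or held and is a chord tone of the new harmony.
Dissonant first, consonant once the harmony catches up: the note simply arrives early — an anticipation. (The reverse timing, consonant first and dissonant after the change, would be a suspension or retardation.)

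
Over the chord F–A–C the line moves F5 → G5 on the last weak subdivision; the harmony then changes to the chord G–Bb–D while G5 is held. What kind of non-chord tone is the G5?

The harmony at that moment is F major triad (F, A, C); G5 is not a chord tone.
It is approached by step up from F5 and then sustained as the same pitch into the next harmony.
Arriving early and becoming a chord tone when the harmony changes — an anticipation.

G5 is an anticipation.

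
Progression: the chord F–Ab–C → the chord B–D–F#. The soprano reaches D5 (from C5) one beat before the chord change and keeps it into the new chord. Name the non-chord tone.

The harmony at that moment is F minor triad (F, Ab, C); D5 is not a chord tone.
It is approached by step up from C5 and then sustained as the same pitch into the next harmony.
Arriving early and becoming a chord tone when the harmony changes — an anticipation.

D5 is an anticipation.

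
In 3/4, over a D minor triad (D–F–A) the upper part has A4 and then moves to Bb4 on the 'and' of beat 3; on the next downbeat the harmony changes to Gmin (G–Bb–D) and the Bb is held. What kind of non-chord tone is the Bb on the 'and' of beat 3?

Anticipation.

The harmony at that moment is D minor triad (D, F, A); Bb4 is not a chord tone.
It is approached by step up from A4 and then sustained as the same pitch into the next harmony.
Arriving early and becoming a chord tone when the harmony changes — an anticipation.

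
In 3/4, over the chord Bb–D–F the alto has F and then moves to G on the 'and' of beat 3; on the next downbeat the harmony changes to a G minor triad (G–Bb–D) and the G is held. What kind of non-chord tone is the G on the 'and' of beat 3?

The harmony at that moment is Bb major triad (Bb, D, F); G is not a chord tone.
It is approached by step up from F and then sustained as the same pitch into the next harmony.
Arriving early and becoming a chord tone when the harmony changes — an anticipation.

Anticipation.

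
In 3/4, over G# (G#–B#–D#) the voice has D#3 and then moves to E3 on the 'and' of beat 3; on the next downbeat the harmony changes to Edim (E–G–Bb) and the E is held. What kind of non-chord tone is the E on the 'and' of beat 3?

The harmony at that moment is G# major triad (G#, B#, D#); E3 is not a chord tone.
It is approached by step up from D#3 and then sustained as the same pitch into the next harmony.
Arriving early and becoming a chord tone when the harmony changes — an anticipation.

Anticipation.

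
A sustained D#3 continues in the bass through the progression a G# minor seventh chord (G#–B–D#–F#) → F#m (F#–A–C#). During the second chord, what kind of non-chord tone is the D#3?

The harmony at that moment is F# minor triad (F#, A, C#); D#3 is not a chord tone.
It is held over (the same pitch as the preceding D#3) and then sustained as the same pitch into the next harmony.
Sustained through a change of harmony — a pedal tone.

Pedal tone (pedal point).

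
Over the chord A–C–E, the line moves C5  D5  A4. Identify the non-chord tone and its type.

The harmony at that moment is A minor triad (A, C, E); D5 is not a chord tone.
It is approached by step up from C5 and left by leap down to A4.
Step in, leap out — an escape tone.

D5 is an escape tone.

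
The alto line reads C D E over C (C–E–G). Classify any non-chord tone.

D is a passing tone.

The harmony at that moment is C major triad (C, E, G); D is not a chord tone.
It is approached by step up from C and left by step up to E.
Step in, step out in the same direction — a passing tone.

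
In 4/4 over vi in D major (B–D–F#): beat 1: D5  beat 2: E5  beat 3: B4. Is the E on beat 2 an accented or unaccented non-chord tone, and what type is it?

Unaccented escape tone.

The harmony at that moment is B minor triad (B, D, F#); E5 is not a chord tone.
It is approached by step up from D5 and left by leap down to B4.
Step in, leap out — an escape tone.
It falls on a weak beat, so it is unaccented.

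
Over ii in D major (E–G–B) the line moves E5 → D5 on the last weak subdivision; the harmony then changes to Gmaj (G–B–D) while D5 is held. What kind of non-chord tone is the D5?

D5 is an anticipation.

The harmony at that moment is E minor triad (E, G, B); D5 is not a chord tone.
It is approached by step down from E5 and then sustained as the same pitch into the next harmony.
Arriving early and becoming a chord tone when the harmony changes — an anticipation.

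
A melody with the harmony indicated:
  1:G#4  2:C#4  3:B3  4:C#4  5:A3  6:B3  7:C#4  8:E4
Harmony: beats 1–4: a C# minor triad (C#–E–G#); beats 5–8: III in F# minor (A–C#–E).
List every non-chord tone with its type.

B3 (beat 3) — neighbor tone; B3 (beat 6) — passing tone.

The harmony at that moment is C# minor triad (C#, E, G#); B3 is not a chord tone.
It is approached by step down from C#4 and left by step up to C#4.
Step away and step back to the same note — a neighbor tone (lower neighbor).
The harmony at that moment is A major triad (A, C#, E); B3 is not a chord tone.
It is approached by step up from A3 and left by step up to C#4.
Step in, step out in the same direction — a passing tone.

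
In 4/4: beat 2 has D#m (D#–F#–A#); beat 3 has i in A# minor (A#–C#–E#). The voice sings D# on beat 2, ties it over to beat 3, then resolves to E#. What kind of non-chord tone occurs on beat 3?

Retardation.

The harmony at that moment is A# minor triad (A#, C#, E#); D# is not a chord tone.
It is held over (the same pitch as the preceding D#) and left by step up to E#.
Held over from the previous chord and resolving up by step — a retardation.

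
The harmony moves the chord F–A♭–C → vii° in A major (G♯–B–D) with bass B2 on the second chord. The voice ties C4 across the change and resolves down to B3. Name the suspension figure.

At the second chord the bass is B2. The suspended C4 lies a ninth above the bass; after resolving down by step to B3, the interval above the bass becomes an octave.
Suspension figures are named by those two intervals: 9–8.

9–8 suspension.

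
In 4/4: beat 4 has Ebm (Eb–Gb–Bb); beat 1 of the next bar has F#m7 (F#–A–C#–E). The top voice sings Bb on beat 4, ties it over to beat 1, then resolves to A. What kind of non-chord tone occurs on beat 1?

The harmony at that moment is F# minor seventh chord (F#, A, C#, E); Bb is not a chord tone.
It is held over (the same pitch as the preceding Bb) and left by step down to A.
Held over from the previous chord and resolving down by step — a suspension.

Suspension.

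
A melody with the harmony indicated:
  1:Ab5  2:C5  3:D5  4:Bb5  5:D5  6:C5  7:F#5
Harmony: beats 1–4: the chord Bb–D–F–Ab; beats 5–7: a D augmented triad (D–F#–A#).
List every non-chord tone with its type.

The harmony at that moment is Bb dominant seventh chord (Bb, D, F, Ab); C5 is not a chord tone.
It is approached by leap down from Ab5 and left by step up to D5.
Leap in, step out — an appoggiatura.
The harmony at that moment is D augmented triad (D, F#, A#); C5 is not a chord tone.
It is approached by step down from D5 and left by leap up to F#5.
Step in, leap out — an escape tone.

C5 (beat 2) — appoggiatura; C5 (beat 6) — escape tone.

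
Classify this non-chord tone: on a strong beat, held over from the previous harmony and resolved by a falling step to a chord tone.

Approach: by preparation — the pitch is first a chord tone, then held (tied or repeated) while the harmony changes under it. Departure: down by step. Metric position: strong.
A prepared dissonance that resolves downward by step — a suspension. (The same figure resolving upward would be a retardation.)

Suspension.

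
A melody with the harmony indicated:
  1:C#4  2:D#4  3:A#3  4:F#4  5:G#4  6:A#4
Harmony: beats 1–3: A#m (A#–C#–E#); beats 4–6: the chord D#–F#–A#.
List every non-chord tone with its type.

The harmony at that moment is A# minor triad (A#, C#, E#); D#4 is not a chord tone.
It is approached by step up from C#4 and left by leap down to A#3.
Step in, leap out — an escape tone.
The harmony at that moment is D# minor triad (D#, F#, A#); G#4 is not a chord tone.
It is approached by step up from F#4 and left by step up to A#4.
Step in, step out in the same direction — a passing tone.

D#4 (beat 2) — escape tone; G#4 (beat 5) — passing tone.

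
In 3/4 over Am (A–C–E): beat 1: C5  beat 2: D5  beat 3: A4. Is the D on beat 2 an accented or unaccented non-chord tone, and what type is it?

Unaccented escape tone.

The harmony at that moment is A minor triad (A, C, E); D5 is not a chord tone.
It is approached by step up from C5 and left by leap down to A4.
Step in, leap out — an escape tone.
It falls on a weak beat, so it is unaccented.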